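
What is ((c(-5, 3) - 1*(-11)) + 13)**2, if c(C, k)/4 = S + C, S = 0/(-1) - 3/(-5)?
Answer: 1024/25 ≈ 40.960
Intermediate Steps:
S = 3/5 (S = 0*(-1) - 3*(-1/5) = 0 + 3/5 = 3/5 ≈ 0.60000)
c(C, k) = 12/5 + 4*C (c(C, k) = 4*(3/5 + C) = 12/5 + 4*C)
((c(-5, 3) - 1*(-11)) + 13)**2 = (((12/5 + 4*(-5)) - 1*(-11)) + 13)**2 = (((12/5 - 20) + 11) + 13)**2 = ((-88/5 + 11) + 13)**2 = (-33/5 + 13)**2 = (32/5)**2 = 1024/25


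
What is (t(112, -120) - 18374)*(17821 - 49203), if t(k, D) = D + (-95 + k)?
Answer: 579845214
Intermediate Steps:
t(k, D) = -95 + D + k
(t(112, -120) - 18374)*(17821 - 49203) = ((-95 - 120 + 112) - 18374)*(17821 - 49203) = (-103 - 18374)*(-31382) = -18477*(-31382) = 579845214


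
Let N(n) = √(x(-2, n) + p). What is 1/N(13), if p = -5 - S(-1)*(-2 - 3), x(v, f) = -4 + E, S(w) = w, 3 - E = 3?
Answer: -I*√14/14 ≈ -0.26726*I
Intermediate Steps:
E = 0 (E = 3 - 1*3 = 3 - 3 = 0)
x(v, f) = -4 (x(v, f) = -4 + 0 = -4)
p = -10 (p = -5 - (-1)*(-2 - 3) = -5 - (-1)*(-5) = -5 - 1*5 = -5 - 5 = -10)
N(n) = I*√14 (N(n) = √(-4 - 10) = √(-14) = I*√14)
1/N(13) = 1/(I*√14) = -I*√14/14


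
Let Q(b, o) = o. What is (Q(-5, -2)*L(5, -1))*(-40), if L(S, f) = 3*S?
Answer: 1200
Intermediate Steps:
(Q(-5, -2)*L(5, -1))*(-40) = -6*5*(-40) = -2*15*(-40) = -30*(-40) = 1200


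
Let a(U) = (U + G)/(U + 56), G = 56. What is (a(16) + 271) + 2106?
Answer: 2378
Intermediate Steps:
a(U) = 1 (a(U) = (U + 56)/(U + 56) = (56 + U)/(56 + U) = 1)
(a(16) + 271) + 2106 = (1 + 271) + 2106 = 272 + 2106 = 2378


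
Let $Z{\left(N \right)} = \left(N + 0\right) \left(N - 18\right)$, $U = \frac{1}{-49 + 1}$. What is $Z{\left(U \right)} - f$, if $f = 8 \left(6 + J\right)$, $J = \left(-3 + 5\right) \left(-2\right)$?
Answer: $- \frac{35999}{2304} \approx -15.625$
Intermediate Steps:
$J = -4$ ($J = 2 \left(-2\right) = -4$)
$f = 16$ ($f = 8 \left(6 - 4\right) = 8 \cdot 2 = 16$)
$U = - \frac{1}{48}$ ($U = \frac{1}{-48} = - \frac{1}{48} \approx -0.020833$)
$Z{\left(N \right)} = N \left(-18 + N\right)$
$Z{\left(U \right)} - f = - \frac{-18 - \frac{1}{48}}{48} - 16 = \left(- \frac{1}{48}\right) \left(- \frac{865}{48}\right) - 16 = \frac{865}{2304} - 16 = - \frac{35999}{2304}$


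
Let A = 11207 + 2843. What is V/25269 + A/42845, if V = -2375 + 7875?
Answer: 118135390/216530061 ≈ 0.54558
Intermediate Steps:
V = 5500
A = 14050
V/25269 + A/42845 = 5500/25269 + 14050/42845 = 5500*(1/25269) + 14050*(1/42845) = 5500/25269 + 2810/8569 = 118135390/216530061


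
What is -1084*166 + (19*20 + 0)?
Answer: -179564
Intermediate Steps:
-1084*166 + (19*20 + 0) = -179944 + (380 + 0) = -179944 + 380 = -179564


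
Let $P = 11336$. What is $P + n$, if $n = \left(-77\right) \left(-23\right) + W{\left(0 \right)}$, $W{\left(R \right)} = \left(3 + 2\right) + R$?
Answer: $13112$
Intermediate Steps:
$W{\left(R \right)} = 5 + R$
$n = 1776$ ($n = \left(-77\right) \left(-23\right) + \left(5 + 0\right) = 1771 + 5 = 1776$)
$P + n = 11336 + 1776 = 13112$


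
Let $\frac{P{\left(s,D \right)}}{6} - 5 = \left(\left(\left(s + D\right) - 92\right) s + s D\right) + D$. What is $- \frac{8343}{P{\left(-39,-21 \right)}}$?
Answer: $- \frac{2781}{13462} \approx -0.20658$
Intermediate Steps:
$P{\left(s,D \right)} = 30 + 6 D + 6 D s + 6 s \left(-92 + D + s\right)$ ($P{\left(s,D \right)} = 30 + 6 \left(\left(\left(\left(s + D\right) - 92\right) s + s D\right) + D\right) = 30 + 6 \left(\left(\left(\left(D + s\right) - 92\right) s + D s\right) + D\right) = 30 + 6 \left(\left(\left(-92 + D + s\right) s + D s\right) + D\right) = 30 + 6 \left(\left(s \left(-92 + D + s\right) + D s\right) + D\right) = 30 + 6 \left(\left(D s + s \left(-92 + D + s\right)\right) + D\right) = 30 + 6 \left(D + D s + s \left(-92 + D + s\right)\right) = 30 + \left(6 D + 6 D s + 6 s \left(-92 + D + s\right)\right) = 30 + 6 D + 6 D s + 6 s \left(-92 + D + s\right)$)
$- \frac{8343}{P{\left(-39,-21 \right)}} = - \frac{8343}{30 - -21528 + 6 \left(-21\right) + 6 \left(-39\right)^{2} + 12 \left(-21\right) \left(-39\right)} = - \frac{8343}{30 + 21528 - 126 + 6 \cdot 1521 + 9828} = - \frac{8343}{30 + 21528 - 126 + 9126 + 9828} = - \frac{8343}{40386} = \left(-8343\right) \frac{1}{40386} = - \frac{2781}{13462}$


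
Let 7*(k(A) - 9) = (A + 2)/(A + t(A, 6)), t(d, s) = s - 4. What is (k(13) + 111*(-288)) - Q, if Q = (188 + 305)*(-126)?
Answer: 211114/7 ≈ 30159.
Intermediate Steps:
t(d, s) = -4 + s
k(A) = 64/7 (k(A) = 9 + ((A + 2)/(A + (-4 + 6)))/7 = 9 + ((2 + A)/(A + 2))/7 = 9 + ((2 + A)/(2 + A))/7 = 9 + (⅐)*1 = 9 + ⅐ = 64/7)
Q = -62118 (Q = 493*(-126) = -62118)
(k(13) + 111*(-288)) - Q = (64/7 + 111*(-288)) - 1*(-62118) = (64/7 - 31968) + 62118 = -223712/7 + 62118 = 211114/7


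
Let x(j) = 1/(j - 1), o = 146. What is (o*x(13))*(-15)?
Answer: -365/2 ≈ -182.50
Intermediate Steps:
x(j) = 1/(-1 + j)
(o*x(13))*(-15) = (146/(-1 + 13))*(-15) = (146/12)*(-15) = (146*(1/12))*(-15) = (73/6)*(-15) = -365/2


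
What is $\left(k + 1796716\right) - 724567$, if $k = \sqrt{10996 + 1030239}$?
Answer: $1072149 + \sqrt{1041235} \approx 1.0732 \cdot 10^{6}$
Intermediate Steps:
$k = \sqrt{1041235} \approx 1020.4$
$\left(k + 1796716\right) - 724567 = \left(\sqrt{1041235} + 1796716\right) - 724567 = \left(1796716 + \sqrt{1041235}\right) - 724567 = 1072149 + \sqrt{1041235}$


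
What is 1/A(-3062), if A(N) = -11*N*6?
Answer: 1/202092 ≈ 4.9482e-6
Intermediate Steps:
A(N) = -66*N
1/A(-3062) = 1/(-66*(-3062)) = 1/202092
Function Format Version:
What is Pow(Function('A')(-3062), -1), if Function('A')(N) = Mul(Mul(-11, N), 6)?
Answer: Rational(1, 202092) ≈ 4.9482e-6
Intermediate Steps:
Function('A')(N) = Mul(-66, N)
Pow(Function('A')(-3062), -1) = Pow(Mul(-66, -3062), -1) = Pow(202092, -1) = Rational(1, 202092)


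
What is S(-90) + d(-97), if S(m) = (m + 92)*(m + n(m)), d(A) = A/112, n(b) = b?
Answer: -40417/112 ≈ -360.87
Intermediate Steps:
d(A) = A/112 (d(A) = A*(1/112) = A/112)
S(m) = 2*m*(92 + m) (S(m) = (m + 92)*(m + m) = (92 + m)*(2*m) = 2*m*(92 + m))
S(-90) + d(-97) = 2*(-90)*(92 - 90) + (1/112)*(-97) = 2*(-90)*2 - 97/112 = -360 - 97/112 = -40417/112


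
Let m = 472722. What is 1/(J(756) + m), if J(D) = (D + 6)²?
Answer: 1/1053366 ≈ 9.4934e-7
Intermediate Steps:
J(D) = (6 + D)²
1/(J(756) + m) = 1/((6 + 756)² + 472722) = 1/(762² + 472722) = 1/(580644 + 472722) = 1/1053366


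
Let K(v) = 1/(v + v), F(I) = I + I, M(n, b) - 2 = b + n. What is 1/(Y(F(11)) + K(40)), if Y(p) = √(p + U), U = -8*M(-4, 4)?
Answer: -80/38399 + 6400*√6/38399 ≈ 0.40618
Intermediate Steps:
M(n, b) = 2 + b + n (M(n, b) = 2 + (b + n) = 2 + b + n)
F(I) = 2*I
K(v) = 1/(2*v)
U = -16 (U = -8*(2 + 4 - 4) = -8*2 = -16)
Y(p) = √(-16 + p) (Y(p) = √(p - 16) = √(-16 + p))
1/(Y(F(11)) + K(40)) = 1/(√(-16 + 2*11) + (½)/40) = 1/(√(-16 + 22) + (½)*(1/40)) = 1/(√6 + 1/80) = 1/(1/80 + √6)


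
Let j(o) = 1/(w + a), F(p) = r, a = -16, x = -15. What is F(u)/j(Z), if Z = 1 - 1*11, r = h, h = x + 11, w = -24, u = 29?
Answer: 160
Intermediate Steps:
h = -4 (h = -15 + 11 = -4)
r = -4
F(p) = -4
Z = -10 (Z = 1 - 11 = -10)
j(o) = -1/40 (j(o) = 1/(-24 - 16) = 1/(-40) = -1/40)
F(u)/j(Z) = -4/(-1/40) = -4*(-40) = 160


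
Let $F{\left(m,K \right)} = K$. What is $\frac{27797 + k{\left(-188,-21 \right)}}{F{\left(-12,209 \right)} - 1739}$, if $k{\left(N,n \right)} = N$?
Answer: $- \frac{9203}{510} \approx -18.045$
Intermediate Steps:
$\frac{27797 + k{\left(-188,-21 \right)}}{F{\left(-12,209 \right)} - 1739} = \frac{27797 - 188}{209 - 1739} = \frac{27609}{-1530} = 27609 \left(- \frac{1}{1530}\right) = - \frac{9203}{510}$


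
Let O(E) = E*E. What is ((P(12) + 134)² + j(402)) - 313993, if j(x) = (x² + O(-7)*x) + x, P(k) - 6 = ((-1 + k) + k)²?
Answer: 315272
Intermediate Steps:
O(E) = E²
P(k) = 6 + (-1 + 2*k)² (P(k) = 6 + ((-1 + k) + k)² = 6 + (-1 + 2*k)²)
j(x) = x² + 50*x (j(x) = (x² + (-7)²*x) + x = (x² + 49*x) + x = x² + 50*x)
((P(12) + 134)² + j(402)) - 313993 = (((6 + (-1 + 2*12)²) + 134)² + 402*(50 + 402)) - 313993 = (((6 + (-1 + 24)²) + 134)² + 402*452) - 313993 = (((6 + 23²) + 134)² + 181704) - 313993 = (((6 + 529) + 134)² + 181704) - 313993 = ((535 + 134)² + 181704) - 313993 = (669² + 181704) - 313993 = (447561 + 181704) - 313993 = 629265 - 313993 = 315272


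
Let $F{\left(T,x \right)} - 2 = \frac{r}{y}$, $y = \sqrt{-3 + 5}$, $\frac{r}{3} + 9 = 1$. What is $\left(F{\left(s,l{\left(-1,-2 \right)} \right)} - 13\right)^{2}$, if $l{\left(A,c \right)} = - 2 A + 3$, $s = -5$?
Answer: $409 + 264 \sqrt{2} \approx 782.35$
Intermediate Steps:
$l{\left(A,c \right)} = 3 - 2 A$
$r = -24$ ($r = -27 + 3 \cdot 1 = -27 + 3 = -24$)
$y = \sqrt{2} \approx 1.4142$
$F{\left(T,x \right)} = 2 - 12 \sqrt{2}$ ($F{\left(T,x \right)} = 2 - \frac{24}{\sqrt{2}} = 2 - 24 \frac{\sqrt{2}}{2} = 2 - 12 \sqrt{2}$)
$\left(F{\left(s,l{\left(-1,-2 \right)} \right)} - 13\right)^{2} = \left(\left(2 - 12 \sqrt{2}\right) - 13\right)^{2} = \left(-11 - 12 \sqrt{2}\right)^{2}$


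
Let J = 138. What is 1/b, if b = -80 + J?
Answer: 1/58 ≈ 0.017241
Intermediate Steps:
b = 58 (b = -80 + 138 = 58)
1/b = 1/58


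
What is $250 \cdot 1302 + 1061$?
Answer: $326561$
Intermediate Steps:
$250 \cdot 1302 + 1061 = 325500 + 1061 = 326561$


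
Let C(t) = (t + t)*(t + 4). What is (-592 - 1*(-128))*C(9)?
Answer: -108576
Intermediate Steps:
C(t) = 2*t*(4 + t) (C(t) = (2*t)*(4 + t) = 2*t*(4 + t))
(-592 - 1*(-128))*C(9) = (-592 - 1*(-128))*(2*9*(4 + 9)) = (-592 + 128)*(2*9*13) = -464*234 = -108576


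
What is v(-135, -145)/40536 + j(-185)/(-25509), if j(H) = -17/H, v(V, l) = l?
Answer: -228322679/63765357480 ≈ -0.0035807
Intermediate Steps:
v(-135, -145)/40536 + j(-185)/(-25509) = -145/40536 - 17/(-185)/(-25509) = -145*1/40536 - 17*(-1/185)*(-1/25509) = -145/40536 + (17/185)*(-1/25509) = -145/40536 - 17/4719165 = -228322679/63765357480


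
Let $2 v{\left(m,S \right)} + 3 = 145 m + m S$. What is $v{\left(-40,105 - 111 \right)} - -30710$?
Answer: $\frac{55857}{2} \approx 27929.0$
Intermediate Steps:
$v{\left(m,S \right)} = - \frac{3}{2} + \frac{145 m}{2} + \frac{S m}{2}$ ($v{\left(m,S \right)} = - \frac{3}{2} + \frac{145 m + m S}{2} = - \frac{3}{2} + \frac{145 m + S m}{2} = - \frac{3}{2} + \left(\frac{145 m}{2} + \frac{S m}{2}\right) = - \frac{3}{2} + \frac{145 m}{2} + \frac{S m}{2}$)
$v{\left(-40,105 - 111 \right)} - -30710 = \left(- \frac{3}{2} + \frac{145}{2} \left(-40\right) + \frac{1}{2} \left(105 - 111\right) \left(-40\right)\right) - -30710 = \left(- \frac{3}{2} - 2900 + \frac{1}{2} \left(-6\right) \left(-40\right)\right) + 30710 = \left(- \frac{3}{2} - 2900 + 120\right) + 30710 = - \frac{5563}{2} + 30710 = \frac{55857}{2}$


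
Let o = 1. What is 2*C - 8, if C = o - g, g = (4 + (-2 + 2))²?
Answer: -38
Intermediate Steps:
g = 16 (g = (4 + 0)² = 4² = 16)
C = -15 (C = 1 - 1*16 = 1 - 16 = -15)
2*C - 8 = 2*(-15) - 8 = -30 - 8 = -38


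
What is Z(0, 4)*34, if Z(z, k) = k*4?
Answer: 544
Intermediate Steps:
Z(z, k) = 4*k
Z(0, 4)*34 = (4*4)*34 = 16*34 = 544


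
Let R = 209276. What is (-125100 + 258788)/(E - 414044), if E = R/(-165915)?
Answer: -2772605565/8587039942 ≈ -0.32288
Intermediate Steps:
E = -209276/165915 (E = 209276/(-165915) = 209276*(-1/165915) = -209276/165915 ≈ -1.2613)
(-125100 + 258788)/(E - 414044) = (-125100 + 258788)/(-209276/165915 - 414044) = 133688/(-68696319536/165915) = 133688*(-165915/68696319536) = -2772605565/8587039942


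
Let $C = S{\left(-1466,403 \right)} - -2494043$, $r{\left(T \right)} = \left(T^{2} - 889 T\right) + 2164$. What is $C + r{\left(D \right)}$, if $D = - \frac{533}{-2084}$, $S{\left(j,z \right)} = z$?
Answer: $\frac{10841929847941}{4343056} \approx 2.4964 \cdot 10^{6}$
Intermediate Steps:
$D = \frac{533}{2084}$ ($D = \left(-533\right) \left(- \frac{1}{2084}\right) = \frac{533}{2084} \approx 0.25576$)
$r{\left(T \right)} = 2164 + T^{2} - 889 T$
$C = 2494446$ ($C = 403 - -2494043 = 403 + 2494043 = 2494446$)
$C + r{\left(D \right)} = 2494446 + \left(2164 + \left(\frac{533}{2084}\right)^{2} - \frac{473837}{2084}\right) = 2494446 + \left(2164 + \frac{284089}{4343056} - \frac{473837}{2084}\right) = 2494446 + \frac{8411180965}{4343056} = \frac{10841929847941}{4343056}$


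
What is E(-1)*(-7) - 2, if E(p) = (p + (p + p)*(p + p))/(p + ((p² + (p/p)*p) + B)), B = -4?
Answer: 11/5 ≈ 2.2000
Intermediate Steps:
E(p) = (p + 4*p²)/(-4 + p² + 2*p) (E(p) = (p + (p + p)*(p + p))/(p + ((p² + (p/p)*p) - 4)) = (p + (2*p)*(2*p))/(p + ((p² + 1*p) - 4)) = (p + 4*p²)/(p + ((p² + p) - 4)) = (p + 4*p²)/(p + ((p + p²) - 4)) = (p + 4*p²)/(p + (-4 + p + p²)) = (p + 4*p²)/(-4 + p² + 2*p))
E(-1)*(-7) - 2 = -(1 + 4*(-1))/(-4 + (-1)² + 2*(-1))*(-7) - 2 = -(1 - 4)/(-4 + 1 - 2)*(-7) - 2 = -1*(-3)/(-5)*(-7) - 2 = -1*(-⅕)*(-3)*(-7) - 2 = -⅗*(-7) - 2 = 21/5 - 2 = 11/5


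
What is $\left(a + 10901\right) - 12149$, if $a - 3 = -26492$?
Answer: $-27737$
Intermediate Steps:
$a = -26489$ ($a = 3 - 26492 = -26489$)
$\left(a + 10901\right) - 12149 = \left(-26489 + 10901\right) - 12149 = -15588 + \left(-13469 + 1320\right) = -15588 - 12149 = -27737$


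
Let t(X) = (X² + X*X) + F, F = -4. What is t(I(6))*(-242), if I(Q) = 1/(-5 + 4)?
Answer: 484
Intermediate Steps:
I(Q) = -1 (I(Q) = 1/(-1) = -1)
t(X) = -4 + 2*X² (t(X) = (X² + X*X) - 4 = (X² + X²) - 4 = 2*X² - 4 = -4 + 2*X²)
t(I(6))*(-242) = (-4 + 2*(-1)²)*(-242) = (-4 + 2*1)*(-242) = (-4 + 2)*(-242) = -2*(-242) = 484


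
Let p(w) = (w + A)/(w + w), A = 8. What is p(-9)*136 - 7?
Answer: 5/9 ≈ 0.55556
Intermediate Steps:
p(w) = (8 + w)/(2*w) (p(w) = (w + 8)/(w + w) = (8 + w)/((2*w)) = (8 + w)*(1/(2*w)) = (8 + w)/(2*w))
p(-9)*136 - 7 = ((½)*(8 - 9)/(-9))*136 - 7 = ((½)*(-⅑)*(-1))*136 - 7 = (1/18)*136 - 7 = 68/9 - 7 = 5/9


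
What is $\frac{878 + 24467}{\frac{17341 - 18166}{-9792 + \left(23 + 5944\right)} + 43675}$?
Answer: $\frac{1292595}{2227436} \approx 0.58031$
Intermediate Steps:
$\frac{878 + 24467}{\frac{17341 - 18166}{-9792 + \left(23 + 5944\right)} + 43675} = \frac{25345}{- \frac{825}{-9792 + 5967} + 43675} = \frac{25345}{- \frac{825}{-3825} + 43675} = \frac{25345}{\left(-825\right) \left(- \frac{1}{3825}\right) + 43675} = \frac{25345}{\frac{11}{51} + 43675} = \frac{25345}{\frac{2227436}{51}} = 25345 \cdot \frac{51}{2227436} = \frac{1292595}{2227436}$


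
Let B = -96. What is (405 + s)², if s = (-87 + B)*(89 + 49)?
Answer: 617472801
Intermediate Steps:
s = -25254 (s = (-87 - 96)*(89 + 49) = -183*138 = -25254)
(405 + s)² = (405 - 25254)² = (-24849)² = 617472801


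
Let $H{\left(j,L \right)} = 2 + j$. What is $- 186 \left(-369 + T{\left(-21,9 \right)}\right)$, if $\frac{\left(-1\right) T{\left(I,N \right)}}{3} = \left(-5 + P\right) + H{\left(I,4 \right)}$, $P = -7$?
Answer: $51336$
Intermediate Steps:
$T{\left(I,N \right)} = 30 - 3 I$ ($T{\left(I,N \right)} = - 3 \left(\left(-5 - 7\right) + \left(2 + I\right)\right) = - 3 \left(-12 + \left(2 + I\right)\right) = - 3 \left(-10 + I\right) = 30 - 3 I$)
$- 186 \left(-369 + T{\left(-21,9 \right)}\right) = - 186 \left(-369 + \left(30 - -63\right)\right) = - 186 \left(-369 + \left(30 + 63\right)\right) = - 186 \left(-369 + 93\right) = \left(-186\right) \left(-276\right) = 51336$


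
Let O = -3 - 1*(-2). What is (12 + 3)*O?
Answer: -15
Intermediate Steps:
O = -1 (O = -3 + 2 = -1)
(12 + 3)*O = (12 + 3)*(-1) = 15*(-1) = -15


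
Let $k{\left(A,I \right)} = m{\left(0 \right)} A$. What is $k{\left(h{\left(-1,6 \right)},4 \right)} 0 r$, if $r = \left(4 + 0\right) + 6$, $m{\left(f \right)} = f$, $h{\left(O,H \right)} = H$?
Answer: $0$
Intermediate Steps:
$k{\left(A,I \right)} = 0$ ($k{\left(A,I \right)} = 0 A = 0$)
$r = 10$ ($r = 4 + 6 = 10$)
$k{\left(h{\left(-1,6 \right)},4 \right)} 0 r = 0 \cdot 0 \cdot 10 = 0 \cdot 10 = 0$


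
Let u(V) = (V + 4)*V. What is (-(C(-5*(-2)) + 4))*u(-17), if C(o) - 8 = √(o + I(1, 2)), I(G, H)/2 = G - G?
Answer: -2652 - 221*√10 ≈ -3350.9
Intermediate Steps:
I(G, H) = 0 (I(G, H) = 2*(G - G) = 2*0 = 0)
u(V) = V*(4 + V) (u(V) = (4 + V)*V = V*(4 + V))
C(o) = 8 + √o (C(o) = 8 + √(o + 0) = 8 + √o)
(-(C(-5*(-2)) + 4))*u(-17) = (-((8 + √(-5*(-2))) + 4))*(-17*(4 - 17)) = (-((8 + √10) + 4))*(-17*(-13)) = -(12 + √10)*221 = (-12 - √10)*221 = -2652 - 221*√10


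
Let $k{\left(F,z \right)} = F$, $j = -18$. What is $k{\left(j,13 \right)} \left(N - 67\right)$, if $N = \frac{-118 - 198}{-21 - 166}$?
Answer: $\frac{219834}{187} \approx 1175.6$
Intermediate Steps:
$N = \frac{316}{187}$ ($N = - \frac{316}{-187} = \left(-316\right) \left(- \frac{1}{187}\right) = \frac{316}{187} \approx 1.6898$)
$k{\left(j,13 \right)} \left(N - 67\right) = - 18 \left(\frac{316}{187} - 67\right) = \left(-18\right) \left(- \frac{12213}{187}\right) = \frac{219834}{187}$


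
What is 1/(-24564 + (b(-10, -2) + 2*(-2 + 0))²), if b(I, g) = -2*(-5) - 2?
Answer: -1/24548 ≈ -4.0737e-5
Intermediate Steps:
b(I, g) = 8 (b(I, g) = 10 - 2 = 8)
1/(-24564 + (b(-10, -2) + 2*(-2 + 0))²) = 1/(-24564 + (8 + 2*(-2 + 0))²) = 1/(-24564 + (8 + 2*(-2))²) = 1/(-24564 + (8 - 4)²) = 1/(-24564 + 4²) = 1/(-24564 + 16) = 1/(-24548) = -1/24548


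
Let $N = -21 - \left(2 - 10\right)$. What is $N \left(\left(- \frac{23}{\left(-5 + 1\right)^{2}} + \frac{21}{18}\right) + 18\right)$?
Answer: $- \frac{11063}{48} \approx -230.48$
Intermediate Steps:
$N = -13$ ($N = -21 - \left(2 - 10\right) = -21 - -8 = -21 + 8 = -13$)
$N \left(\left(- \frac{23}{\left(-5 + 1\right)^{2}} + \frac{21}{18}\right) + 18\right) = - 13 \left(\left(- \frac{23}{\left(-5 + 1\right)^{2}} + \frac{21}{18}\right) + 18\right) = - 13 \left(\left(- \frac{23}{\left(-4\right)^{2}} + 21 \cdot \frac{1}{18}\right) + 18\right) = - 13 \left(\left(- \frac{23}{16} + \frac{7}{6}\right) + 18\right) = - 13 \left(- \frac{13}{48} + 18\right) = \left(-13\right) \frac{851}{48} = - \frac{11063}{48}$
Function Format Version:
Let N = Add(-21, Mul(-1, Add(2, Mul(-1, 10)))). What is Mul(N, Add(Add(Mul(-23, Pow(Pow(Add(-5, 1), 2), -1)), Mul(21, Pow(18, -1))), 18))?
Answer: Rational(-11063, 48) ≈ -230.48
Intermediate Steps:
N = -13 (N = Add(-21, Mul(-1, Add(2, -10))) = Add(-21, Mul(-1, -8)) = Add(-21, 8) = -13)
Mul(N, Add(Add(Mul(-23, Pow(Pow(Add(-5, 1), 2), -1)), Mul(21, Pow(18, -1))), 18)) = Mul(-13, Add(Add(Mul(-23, Pow(Pow(Add(-5, 1), 2), -1)), Mul(21, Pow(18, -1))), 18)) = Mul(-13, Add(Add(Mul(-23, Pow(Pow(-4, 2), -1)), Mul(21, Rational(1, 18))), 18)) = Mul(-13, Add(Add(Mul(-23, Pow(16, -1)), Rational(7, 6)), 18)) = Mul(-13, Add(Add(Mul(-23, Rational(1, 16)), Rational(7, 6)), 18)) = Mul(-13, Add(Add(Rational(-23, 16), Rational(7, 6)), 18)) = Mul(-13, Add(Rational(-13, 48), 18)) = Mul(-13, Rational(851, 48)) = Rational(-11063, 48)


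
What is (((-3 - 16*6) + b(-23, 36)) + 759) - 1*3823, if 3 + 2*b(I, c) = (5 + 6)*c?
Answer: -5933/2 ≈ -2966.5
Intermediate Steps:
b(I, c) = -3/2 + 11*c/2 (b(I, c) = -3/2 + ((5 + 6)*c)/2 = -3/2 + (11*c)/2 = -3/2 + 11*c/2)
(((-3 - 16*6) + b(-23, 36)) + 759) - 1*3823 = (((-3 - 16*6) + (-3/2 + (11/2)*36)) + 759) - 1*3823 = (((-3 - 96) + (-3/2 + 198)) + 759) - 3823 = ((-99 + 393/2) + 759) - 3823 = (195/2 + 759) - 3823 = 1713/2 - 3823 = -5933/2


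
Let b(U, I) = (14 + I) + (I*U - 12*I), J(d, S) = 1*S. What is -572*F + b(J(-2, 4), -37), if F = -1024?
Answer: 586001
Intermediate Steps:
J(d, S) = S
b(U, I) = 14 - 11*I + I*U (b(U, I) = (14 + I) + (-12*I + I*U) = 14 - 11*I + I*U)
-572*F + b(J(-2, 4), -37) = -572*(-1024) + (14 - 11*(-37) - 37*4) = 585728 + (14 + 407 - 148) = 585728 + 273 = 586001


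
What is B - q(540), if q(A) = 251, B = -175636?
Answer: -175887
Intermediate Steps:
B - q(540) = -175636 - 1*251 = -175636 - 251 = -175887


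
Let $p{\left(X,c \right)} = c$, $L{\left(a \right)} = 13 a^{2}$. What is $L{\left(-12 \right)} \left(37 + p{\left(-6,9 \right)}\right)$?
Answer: $86112$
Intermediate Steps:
$L{\left(-12 \right)} \left(37 + p{\left(-6,9 \right)}\right) = 13 \left(-12\right)^{2} \left(37 + 9\right) = 13 \cdot 144 \cdot 46 = 1872 \cdot 46 = 86112$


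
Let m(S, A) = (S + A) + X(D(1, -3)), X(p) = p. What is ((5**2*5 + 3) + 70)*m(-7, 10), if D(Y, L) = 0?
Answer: 594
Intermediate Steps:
m(S, A) = A + S (m(S, A) = (S + A) + 0 = (A + S) + 0 = A + S)
((5**2*5 + 3) + 70)*m(-7, 10) = ((5**2*5 + 3) + 70)*(10 - 7) = ((25*5 + 3) + 70)*3 = ((125 + 3) + 70)*3 = (128 + 70)*3 = 198*3 = 594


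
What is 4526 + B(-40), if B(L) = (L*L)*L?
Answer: -59474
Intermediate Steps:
B(L) = L³ (B(L) = L²*L = L³)
4526 + B(-40) = 4526 + (-40)³ = 4526 - 64000 = -59474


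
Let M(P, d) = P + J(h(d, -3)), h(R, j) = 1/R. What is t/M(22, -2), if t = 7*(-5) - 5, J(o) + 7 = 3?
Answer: -20/9 ≈ -2.2222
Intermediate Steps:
J(o) = -4 (J(o) = -7 + 3 = -4)
M(P, d) = -4 + P (M(P, d) = P - 4 = -4 + P)
t = -40 (t = -35 - 5 = -40)
t/M(22, -2) = -40/(-4 + 22) = -40/18 = -40*1/18 = -20/9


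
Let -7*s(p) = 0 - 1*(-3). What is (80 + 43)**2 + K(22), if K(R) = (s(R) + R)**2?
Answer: 764122/49 ≈ 15594.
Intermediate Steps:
s(p) = -3/7 (s(p) = -(0 - 1*(-3))/7 = -(0 + 3)/7 = -1/7*3 = -3/7)
K(R) = (-3/7 + R)**2
(80 + 43)**2 + K(22) = (80 + 43)**2 + (-3 + 7*22)**2/49 = 123**2 + (-3 + 154)**2/49 = 15129 + (1/49)*151**2 = 15129 + (1/49)*22801 = 15129 + 22801/49 = 764122/49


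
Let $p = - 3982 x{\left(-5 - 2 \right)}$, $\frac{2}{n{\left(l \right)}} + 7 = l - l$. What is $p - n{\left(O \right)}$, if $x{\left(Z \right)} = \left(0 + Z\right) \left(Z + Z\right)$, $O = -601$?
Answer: $- \frac{2731650}{7} \approx -3.9024 \cdot 10^{5}$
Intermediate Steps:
$n{\left(l \right)} = - \frac{2}{7}$ ($n{\left(l \right)} = \frac{2}{-7 + \left(l - l\right)} = \frac{2}{-7 + 0} = \frac{2}{-7} = 2 \left(- \frac{1}{7}\right) = - \frac{2}{7}$)
$x{\left(Z \right)} = 2 Z^{2}$ ($x{\left(Z \right)} = Z 2 Z = 2 Z^{2}$)
$p = -390236$ ($p = - 3982 \cdot 2 \left(-5 - 2\right)^{2} = - 3982 \cdot 2 \left(-7\right)^{2} = - 3982 \cdot 2 \cdot 49 = \left(-3982\right) 98 = -390236$)
$p - n{\left(O \right)} = -390236 - - \frac{2}{7} = -390236 + \frac{2}{7} = - \frac{2731650}{7}$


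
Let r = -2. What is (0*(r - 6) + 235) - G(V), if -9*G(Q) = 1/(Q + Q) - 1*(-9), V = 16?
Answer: 67969/288 ≈ 236.00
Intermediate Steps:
G(Q) = -1 - 1/(18*Q) (G(Q) = -(1/(Q + Q) - 1*(-9))/9 = -(1/(2*Q) + 9)/9 = -(9 + 1/(2*Q))/9 = -1 - 1/(18*Q))
(0*(r - 6) + 235) - G(V) = (0*(-2 - 6) + 235) - (-1/18 - 1*16)/16 = (0*(-8) + 235) - (-1/18 - 16)/16 = (0 + 235) - (-289)/(16*18) = 235 - 1*(-289/288) = 235 + 289/288 = 67969/288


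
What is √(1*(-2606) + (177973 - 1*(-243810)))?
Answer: √419177 ≈ 647.44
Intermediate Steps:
√(1*(-2606) + (177973 - 1*(-243810))) = √(-2606 + (177973 + 243810)) = √(-2606 + 421783) = √419177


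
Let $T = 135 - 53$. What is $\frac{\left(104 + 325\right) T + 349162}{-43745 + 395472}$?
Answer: $\frac{384340}{351727} \approx 1.0927$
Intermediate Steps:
$T = 82$ ($T = 135 - 53 = 82$)
$\frac{\left(104 + 325\right) T + 349162}{-43745 + 395472} = \frac{\left(104 + 325\right) 82 + 349162}{-43745 + 395472} = \frac{429 \cdot 82 + 349162}{351727} = \left(35178 + 349162\right) \frac{1}{351727} = 384340 \cdot \frac{1}{351727} = \frac{384340}{351727}$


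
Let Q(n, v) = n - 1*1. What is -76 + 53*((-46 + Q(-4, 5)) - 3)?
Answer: -2938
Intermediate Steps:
Q(n, v) = -1 + n (Q(n, v) = n - 1 = -1 + n)
-76 + 53*((-46 + Q(-4, 5)) - 3) = -76 + 53*((-46 + (-1 - 4)) - 3) = -76 + 53*((-46 - 5) - 3) = -76 + 53*(-51 - 3) = -76 + 53*(-54) = -76 - 2862 = -2938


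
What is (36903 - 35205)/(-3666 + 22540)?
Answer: 849/9437 ≈ 0.089965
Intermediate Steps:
(36903 - 35205)/(-3666 + 22540) = 1698/18874 = 1698*(1/18874) = 849/9437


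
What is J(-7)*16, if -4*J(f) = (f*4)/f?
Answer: -16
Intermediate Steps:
J(f) = -1 (J(f) = -f*4/(4*f) = -4*f/(4*f) = -¼*4 = -1)
J(-7)*16 = -1*16 = -16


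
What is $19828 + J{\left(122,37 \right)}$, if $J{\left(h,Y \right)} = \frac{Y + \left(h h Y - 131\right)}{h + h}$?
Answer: $\frac{2694323}{122} \approx 22085.0$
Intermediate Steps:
$J{\left(h,Y \right)} = \frac{-131 + Y + Y h^{2}}{2 h}$ ($J{\left(h,Y \right)} = \frac{Y + \left(h^{2} Y - 131\right)}{2 h} = \left(Y + \left(Y h^{2} - 131\right)\right) \frac{1}{2 h} = \left(Y + \left(-131 + Y h^{2}\right)\right) \frac{1}{2 h} = \left(-131 + Y + Y h^{2}\right) \frac{1}{2 h} = \frac{-131 + Y + Y h^{2}}{2 h}$)
$19828 + J{\left(122,37 \right)} = 19828 + \frac{-131 + 37 + 37 \cdot 122^{2}}{2 \cdot 122} = 19828 + \frac{1}{2} \cdot \frac{1}{122} \left(-131 + 37 + 37 \cdot 14884\right) = 19828 + \frac{1}{2} \cdot \frac{1}{122} \left(-131 + 37 + 550708\right) = 19828 + \frac{1}{2} \cdot \frac{1}{122} \cdot 550614 = 19828 + \frac{275307}{122} = \frac{2694323}{122}$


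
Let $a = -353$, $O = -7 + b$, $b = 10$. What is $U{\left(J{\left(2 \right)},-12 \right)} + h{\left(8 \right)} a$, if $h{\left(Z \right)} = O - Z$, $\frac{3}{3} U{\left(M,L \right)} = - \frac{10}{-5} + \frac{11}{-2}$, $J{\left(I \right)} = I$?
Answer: $\frac{3523}{2} \approx 1761.5$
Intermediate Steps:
$U{\left(M,L \right)} = - \frac{7}{2}$ ($U{\left(M,L \right)} = - \frac{10}{-5} + \frac{11}{-2} = \left(-10\right) \left(- \frac{1}{5}\right) + 11 \left(- \frac{1}{2}\right) = 2 - \frac{11}{2} = - \frac{7}{2}$)
$O = 3$ ($O = -7 + 10 = 3$)
$h{\left(Z \right)} = 3 - Z$
$U{\left(J{\left(2 \right)},-12 \right)} + h{\left(8 \right)} a = - \frac{7}{2} + \left(3 - 8\right) \left(-353\right) = - \frac{7}{2} - -1765 = - \frac{7}{2} + 1765 = \frac{3523}{2}$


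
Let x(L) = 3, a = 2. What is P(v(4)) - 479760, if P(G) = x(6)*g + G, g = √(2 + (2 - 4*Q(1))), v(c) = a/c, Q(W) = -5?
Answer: -959519/2 + 6*√6 ≈ -4.7975e+5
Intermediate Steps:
v(c) = 2/c
g = 2*√6 (g = √(2 + (2 - 4*(-5))) = √(2 + (2 + 20)) = √(2 + 22) = √24 = 2*√6 ≈ 4.8990)
P(G) = G + 6*√6 (P(G) = 3*(2*√6) + G = 6*√6 + G = G + 6*√6)
P(v(4)) - 479760 = (2/4 + 6*√6) - 479760 = (2*(¼) + 6*√6) - 479760 = (½ + 6*√6) - 479760 = -959519/2 + 6*√6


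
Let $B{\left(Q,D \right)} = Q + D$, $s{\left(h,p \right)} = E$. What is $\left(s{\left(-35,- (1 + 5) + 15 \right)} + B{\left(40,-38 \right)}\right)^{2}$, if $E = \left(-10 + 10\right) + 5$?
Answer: $49$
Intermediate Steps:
$E = 5$ ($E = 0 + 5 = 5$)
$s{\left(h,p \right)} = 5$
$B{\left(Q,D \right)} = D + Q$
$\left(s{\left(-35,- (1 + 5) + 15 \right)} + B{\left(40,-38 \right)}\right)^{2} = \left(5 + \left(-38 + 40\right)\right)^{2} = \left(5 + 2\right)^{2} = 7^{2} = 49$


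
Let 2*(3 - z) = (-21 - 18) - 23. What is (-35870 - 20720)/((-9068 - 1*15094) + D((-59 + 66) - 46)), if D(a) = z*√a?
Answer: 113943965/48653944 + 481015*I*√39/145961832 ≈ 2.3419 + 0.02058*I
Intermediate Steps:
z = 34 (z = 3 - ((-21 - 18) - 23)/2 = 3 - (-39 - 23)/2 = 3 - ½*(-62) = 3 + 31 = 34)
D(a) = 34*√a
(-35870 - 20720)/((-9068 - 1*15094) + D((-59 + 66) - 46)) = (-35870 - 20720)/((-9068 - 1*15094) + 34*√((-59 + 66) - 46)) = -56590/((-9068 - 15094) + 34*√(7 - 46)) = -56590/(-24162 + 34*√(-39)) = -56590/(-24162 + 34*(I*√39)) = -56590/(-24162 + 34*I*√39)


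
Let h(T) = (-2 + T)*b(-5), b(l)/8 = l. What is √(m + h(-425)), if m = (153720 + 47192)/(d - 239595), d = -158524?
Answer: 2*√676769615226338/398119 ≈ 130.69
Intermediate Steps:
b(l) = 8*l
m = -200912/398119 (m = (153720 + 47192)/(-158524 - 239595) = 200912/(-398119) = 200912*(-1/398119) = -200912/398119 ≈ -0.50465)
h(T) = 80 - 40*T (h(T) = (-2 + T)*(8*(-5)) = (-2 + T)*(-40) = 80 - 40*T)
√(m + h(-425)) = √(-200912/398119 + (80 - 40*(-425))) = √(-200912/398119 + (80 + 17000)) = √(-200912/398119 + 17080) = √(6799671608/398119) = 2*√676769615226338/398119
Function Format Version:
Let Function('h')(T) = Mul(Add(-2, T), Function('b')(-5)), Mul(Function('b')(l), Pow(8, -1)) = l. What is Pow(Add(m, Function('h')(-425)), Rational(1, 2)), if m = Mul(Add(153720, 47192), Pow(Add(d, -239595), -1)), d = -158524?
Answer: Mul(Rational(2, 398119), Pow(676769615226338, Rational(1, 2))) ≈ 130.69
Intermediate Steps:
Function('b')(l) = Mul(8, l)
m = Rational(-200912, 398119) (m = Mul(Add(153720, 47192), Pow(Add(-158524, -239595), -1)) = Mul(200912, Pow(-398119, -1)) = Mul(200912, Rational(-1, 398119)) = Rational(-200912, 398119) ≈ -0.50465)
Function('h')(T) = Add(80, Mul(-40, T)) (Function('h')(T) = Mul(Add(-2, T), Mul(8, -5)) = Mul(Add(-2, T), -40) = Add(80, Mul(-40, T)))
Pow(Add(m, Function('h')(-425)), Rational(1, 2)) = Pow(Add(Rational(-200912, 398119), Add(80, Mul(-40, -425))), Rational(1, 2)) = Pow(Add(Rational(-200912, 398119), Add(80, 17000)), Rational(1, 2)) = Pow(Add(Rational(-200912, 398119), 17080), Rational(1, 2)) = Pow(Rational(6799671608, 398119), Rational(1, 2)) = Mul(Rational(2, 398119), Pow(676769615226338, Rational(1, 2)))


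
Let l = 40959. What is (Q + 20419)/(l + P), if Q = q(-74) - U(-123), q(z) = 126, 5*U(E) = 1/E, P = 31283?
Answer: 6317588/22214415 ≈ 0.28439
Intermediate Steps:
U(E) = 1/(5*E)
Q = 77491/615 (Q = 126 - 1/(5*(-123)) = 126 - (-1)/(5*123) = 126 - 1*(-1/615) = 126 + 1/615 = 77491/615 ≈ 126.00)
(Q + 20419)/(l + P) = (77491/615 + 20419)/(40959 + 31283) = (12635176/615)/72242 = (12635176/615)*(1/72242) = 6317588/22214415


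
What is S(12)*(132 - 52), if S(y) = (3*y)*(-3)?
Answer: -8640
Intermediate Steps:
S(y) = -9*y
S(12)*(132 - 52) = (-9*12)*(132 - 52) = -108*80 = -8640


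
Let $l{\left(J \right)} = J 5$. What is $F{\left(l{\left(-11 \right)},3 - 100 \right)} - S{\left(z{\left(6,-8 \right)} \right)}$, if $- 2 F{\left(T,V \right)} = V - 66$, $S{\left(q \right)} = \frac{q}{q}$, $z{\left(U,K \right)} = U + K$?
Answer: $\frac{161}{2} \approx 80.5$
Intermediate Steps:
$z{\left(U,K \right)} = K + U$
$S{\left(q \right)} = 1$
$l{\left(J \right)} = 5 J$
$F{\left(T,V \right)} = 33 - \frac{V}{2}$ ($F{\left(T,V \right)} = - \frac{V - 66}{2} = - \frac{-66 + V}{2} = 33 - \frac{V}{2}$)
$F{\left(l{\left(-11 \right)},3 - 100 \right)} - S{\left(z{\left(6,-8 \right)} \right)} = \left(33 - \frac{3 - 100}{2}\right) - 1 = \left(33 - - \frac{97}{2}\right) - 1 = \left(33 + \frac{97}{2}\right) - 1 = \frac{163}{2} - 1 = \frac{161}{2}$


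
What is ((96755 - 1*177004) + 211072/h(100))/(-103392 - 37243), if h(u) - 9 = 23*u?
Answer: 185083869/324726215 ≈ 0.56997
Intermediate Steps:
h(u) = 9 + 23*u
((96755 - 1*177004) + 211072/h(100))/(-103392 - 37243) = ((96755 - 1*177004) + 211072/(9 + 23*100))/(-103392 - 37243) = ((96755 - 177004) + 211072/(9 + 2300))/(-140635) = (-80249 + 211072/2309)*(-1/140635) = -185083869/2309*(-1/140635) = 185083869/324726215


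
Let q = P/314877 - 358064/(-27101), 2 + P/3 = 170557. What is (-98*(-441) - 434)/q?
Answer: 17385546466208/6029178633 ≈ 2883.6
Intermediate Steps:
P = 511665 (P = -6 + 3*170557 = -6 + 511671 = 511665)
q = 42204250431/2844493859 (q = 511665/314877 - 358064/(-27101) = 511665*(1/314877) - 358064*(-1/27101) = 170555/104959 + 358064/27101 = 42204250431/2844493859 ≈ 14.837)
(-98*(-441) - 434)/q = (-98*(-441) - 434)/(42204250431/2844493859) = (43218 - 434)*(2844493859/42204250431) = 42784*(2844493859/42204250431) = 17385546466208/6029178633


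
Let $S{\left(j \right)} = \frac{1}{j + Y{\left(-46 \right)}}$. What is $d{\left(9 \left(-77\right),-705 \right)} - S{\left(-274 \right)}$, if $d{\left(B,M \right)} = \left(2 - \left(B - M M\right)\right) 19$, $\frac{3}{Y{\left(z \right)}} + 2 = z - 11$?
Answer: $\frac{152905058979}{16169} \approx 9.4567 \cdot 10^{6}$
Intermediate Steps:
$Y{\left(z \right)} = \frac{3}{-13 + z}$ ($Y{\left(z \right)} = \frac{3}{-2 + \left(z - 11\right)} = \frac{3}{-2 + \left(-11 + z\right)} = \frac{3}{-13 + z}$)
$S{\left(j \right)} = \frac{1}{- \frac{3}{59} + j}$ ($S{\left(j \right)} = \frac{1}{j + \frac{3}{-13 - 46}} = \frac{1}{j + \frac{3}{-59}} = \frac{1}{j + 3 \left(- \frac{1}{59}\right)} = \frac{1}{j - \frac{3}{59}} = \frac{1}{- \frac{3}{59} + j}$)
$d{\left(B,M \right)} = 38 - 19 B + 19 M^{2}$ ($d{\left(B,M \right)} = \left(2 - \left(B - M^{2}\right)\right) 19 = \left(2 + M^{2} - B\right) 19 = 38 - 19 B + 19 M^{2}$)
$d{\left(9 \left(-77\right),-705 \right)} - S{\left(-274 \right)} = \left(38 - 19 \cdot 9 \left(-77\right) + 19 \left(-705\right)^{2}\right) - \frac{59}{-3 + 59 \left(-274\right)} = \left(38 - -13167 + 19 \cdot 497025\right) - \frac{59}{-3 - 16166} = \left(38 + 13167 + 9443475\right) - \frac{59}{-16169} = 9456680 - 59 \left(- \frac{1}{16169}\right) = 9456680 - - \frac{59}{16169} = 9456680 + \frac{59}{16169} = \frac{152905058979}{16169}$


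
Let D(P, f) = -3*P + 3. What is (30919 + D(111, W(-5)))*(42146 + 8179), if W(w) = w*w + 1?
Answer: 1539391425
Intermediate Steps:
W(w) = 1 + w**2 (W(w) = w**2 + 1 = 1 + w**2)
D(P, f) = 3 - 3*P
(30919 + D(111, W(-5)))*(42146 + 8179) = (30919 + (3 - 3*111))*(42146 + 8179) = (30919 + (3 - 333))*50325 = (30919 - 330)*50325 = 30589*50325 = 1539391425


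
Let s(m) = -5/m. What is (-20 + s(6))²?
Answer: 15625/36 ≈ 434.03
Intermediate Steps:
(-20 + s(6))² = (-20 - 5/6)² = (-20 - 5*⅙)² = (-20 - ⅚)² = (-125/6)² = 15625/36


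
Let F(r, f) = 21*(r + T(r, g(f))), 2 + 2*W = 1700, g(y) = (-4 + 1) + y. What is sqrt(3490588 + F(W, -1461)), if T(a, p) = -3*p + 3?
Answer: 2*sqrt(900178) ≈ 1897.6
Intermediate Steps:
g(y) = -3 + y
W = 849 (W = -1 + (1/2)*1700 = -1 + 850 = 849)
T(a, p) = 3 - 3*p
F(r, f) = 252 - 63*f + 21*r (F(r, f) = 21*(r + (3 - 3*(-3 + f))) = 21*(r + (3 + (9 - 3*f))) = 21*(r + (12 - 3*f)) = 21*(12 + r - 3*f) = 252 - 63*f + 21*r)
sqrt(3490588 + F(W, -1461)) = sqrt(3490588 + (252 - 63*(-1461) + 21*849)) = sqrt(3490588 + (252 + 92043 + 17829)) = sqrt(3490588 + 110124) = sqrt(3600712) = 2*sqrt(900178)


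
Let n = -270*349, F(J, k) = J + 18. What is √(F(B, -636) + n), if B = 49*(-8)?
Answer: 2*I*√23651 ≈ 307.58*I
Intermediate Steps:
B = -392
F(J, k) = 18 + J
n = -94230
√(F(B, -636) + n) = √((18 - 392) - 94230) = √(-374 - 94230) = √(-94604) = 2*I*√23651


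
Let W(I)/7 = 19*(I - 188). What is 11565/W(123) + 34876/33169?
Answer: -16419293/57349201 ≈ -0.28630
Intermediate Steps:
W(I) = -25004 + 133*I (W(I) = 7*(19*(I - 188)) = 7*(19*(-188 + I)) = 7*(-3572 + 19*I) = -25004 + 133*I)
11565/W(123) + 34876/33169 = 11565/(-25004 + 133*123) + 34876/33169 = 11565/(-25004 + 16359) + 34876*(1/33169) = 11565/(-8645) + 34876/33169 = 11565*(-1/8645) + 34876/33169 = -2313/1729 + 34876/33169 = -16419293/57349201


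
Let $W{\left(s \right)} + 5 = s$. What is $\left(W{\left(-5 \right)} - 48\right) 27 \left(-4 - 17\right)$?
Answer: $32886$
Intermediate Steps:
$W{\left(s \right)} = -5 + s$
$\left(W{\left(-5 \right)} - 48\right) 27 \left(-4 - 17\right) = \left(\left(-5 - 5\right) - 48\right) 27 \left(-4 - 17\right) = \left(-10 - 48\right) 27 \left(-21\right) = \left(-58\right) 27 \left(-21\right) = \left(-1566\right) \left(-21\right) = 32886$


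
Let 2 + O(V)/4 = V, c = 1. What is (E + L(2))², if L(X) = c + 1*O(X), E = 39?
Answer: 1600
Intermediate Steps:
O(V) = -8 + 4*V
L(X) = -7 + 4*X (L(X) = 1 + 1*(-8 + 4*X) = 1 + (-8 + 4*X) = -7 + 4*X)
(E + L(2))² = (39 + (-7 + 4*2))² = (39 + (-7 + 8))² = (39 + 1)² = 40² = 1600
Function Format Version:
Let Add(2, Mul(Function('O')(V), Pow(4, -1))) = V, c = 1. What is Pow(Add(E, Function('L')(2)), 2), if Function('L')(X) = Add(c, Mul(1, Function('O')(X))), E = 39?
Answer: 1600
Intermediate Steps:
Function('O')(V) = Add(-8, Mul(4, V))
Function('L')(X) = Add(-7, Mul(4, X)) (Function('L')(X) = Add(1, Mul(1, Add(-8, Mul(4, X)))) = Add(1, Add(-8, Mul(4, X))) = Add(-7, Mul(4, X)))
Pow(Add(E, Function('L')(2)), 2) = Pow(Add(39, Add(-7, Mul(4, 2))), 2) = Pow(Add(39, Add(-7, 8)), 2) = Pow(Add(39, 1), 2) = Pow(40, 2) = 1600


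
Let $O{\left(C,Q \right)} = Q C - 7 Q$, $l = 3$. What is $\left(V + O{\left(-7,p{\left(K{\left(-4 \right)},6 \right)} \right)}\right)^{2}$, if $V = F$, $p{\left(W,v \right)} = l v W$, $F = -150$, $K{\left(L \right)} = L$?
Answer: $736164$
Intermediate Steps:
$p{\left(W,v \right)} = 3 W v$ ($p{\left(W,v \right)} = 3 v W = 3 W v$)
$V = -150$
$O{\left(C,Q \right)} = - 7 Q + C Q$ ($O{\left(C,Q \right)} = C Q - 7 Q = - 7 Q + C Q$)
$\left(V + O{\left(-7,p{\left(K{\left(-4 \right)},6 \right)} \right)}\right)^{2} = \left(-150 + 3 \left(-4\right) 6 \left(-7 - 7\right)\right)^{2} = \left(-150 - -1008\right)^{2} = \left(-150 + 1008\right)^{2} = 858^{2} = 736164$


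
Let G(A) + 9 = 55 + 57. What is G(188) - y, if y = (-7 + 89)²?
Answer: -6621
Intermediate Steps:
G(A) = 103 (G(A) = -9 + (55 + 57) = -9 + 112 = 103)
y = 6724 (y = 82² = 6724)
G(188) - y = 103 - 1*6724 = 103 - 6724 = -6621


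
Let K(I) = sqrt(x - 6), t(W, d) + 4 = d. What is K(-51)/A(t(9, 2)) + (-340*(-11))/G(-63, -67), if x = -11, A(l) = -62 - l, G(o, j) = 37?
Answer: 3740/37 - I*sqrt(17)/60 ≈ 101.08 - 0.068718*I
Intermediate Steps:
t(W, d) = -4 + d
K(I) = I*sqrt(17) (K(I) = sqrt(-11 - 6) = sqrt(-17) = I*sqrt(17))
K(-51)/A(t(9, 2)) + (-340*(-11))/G(-63, -67) = (I*sqrt(17))/(-62 - (-4 + 2)) - 340*(-11)/37 = (I*sqrt(17))/(-62 - 1*(-2)) + 3740*(1/37) = (I*sqrt(17))/(-62 + 2) + 3740/37 = (I*sqrt(17))/(-60) + 3740/37 = (I*sqrt(17))*(-1/60) + 3740/37 = -I*sqrt(17)/60 + 3740/37 = 3740/37 - I*sqrt(17)/60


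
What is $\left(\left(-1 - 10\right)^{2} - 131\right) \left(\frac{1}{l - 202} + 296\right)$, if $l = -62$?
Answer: $- \frac{390715}{132} \approx -2960.0$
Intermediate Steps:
$\left(\left(-1 - 10\right)^{2} - 131\right) \left(\frac{1}{l - 202} + 296\right) = \left(\left(-1 - 10\right)^{2} - 131\right) \left(\frac{1}{-62 - 202} + 296\right) = \left(\left(-11\right)^{2} - 131\right) \left(\frac{1}{-264} + 296\right) = \left(121 - 131\right) \left(- \frac{1}{264} + 296\right) = \left(-10\right) \frac{78143}{264} = - \frac{390715}{132}$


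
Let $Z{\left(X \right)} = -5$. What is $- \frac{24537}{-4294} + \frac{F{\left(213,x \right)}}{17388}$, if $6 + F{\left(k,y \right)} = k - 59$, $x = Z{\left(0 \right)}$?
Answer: $\frac{106821217}{18666018} \approx 5.7228$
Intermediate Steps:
$x = -5$
$F{\left(k,y \right)} = -65 + k$ ($F{\left(k,y \right)} = -6 + \left(k - 59\right) = -6 + \left(-59 + k\right) = -65 + k$)
$- \frac{24537}{-4294} + \frac{F{\left(213,x \right)}}{17388} = - \frac{24537}{-4294} + \frac{-65 + 213}{17388} = \left(-24537\right) \left(- \frac{1}{4294}\right) + 148 \cdot \frac{1}{17388} = \frac{24537}{4294} + \frac{37}{4347} = \frac{106821217}{18666018}$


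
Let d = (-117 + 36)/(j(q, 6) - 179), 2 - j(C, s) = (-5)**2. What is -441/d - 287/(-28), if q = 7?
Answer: -39223/36 ≈ -1089.5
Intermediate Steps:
j(C, s) = -23 (j(C, s) = 2 - 1*(-5)**2 = 2 - 1*25 = 2 - 25 = -23)
d = 81/202 (d = (-117 + 36)/(-23 - 179) = -81/(-202) = -81*(-1/202) = 81/202 ≈ 0.40099)
-441/d - 287/(-28) = -441/81/202 - 287/(-28) = -441*202/81 - 287*(-1/28) = -9898/9 + 41/4 = -39223/36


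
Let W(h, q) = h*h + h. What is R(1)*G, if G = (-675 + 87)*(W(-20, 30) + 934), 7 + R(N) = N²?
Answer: 4635792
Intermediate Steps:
W(h, q) = h + h² (W(h, q) = h² + h = h + h²)
R(N) = -7 + N²
G = -772632 (G = (-675 + 87)*(-20*(1 - 20) + 934) = -588*(-20*(-19) + 934) = -588*(380 + 934) = -588*1314 = -772632)
R(1)*G = (-7 + 1²)*(-772632) = (-7 + 1)*(-772632) = -6*(-772632) = 4635792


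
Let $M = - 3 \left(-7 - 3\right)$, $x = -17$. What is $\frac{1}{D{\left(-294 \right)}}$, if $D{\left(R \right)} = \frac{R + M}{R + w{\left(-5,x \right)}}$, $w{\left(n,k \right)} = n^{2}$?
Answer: $\frac{269}{264} \approx 1.0189$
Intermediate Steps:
$M = 30$ ($M = \left(-3\right) \left(-10\right) = 30$)
$D{\left(R \right)} = \frac{30 + R}{25 + R}$ ($D{\left(R \right)} = \frac{R + 30}{R + \left(-5\right)^{2}} = \frac{30 + R}{R + 25} = \frac{30 + R}{25 + R}$)
$\frac{1}{D{\left(-294 \right)}} = \frac{1}{\frac{1}{25 - 294} \left(30 - 294\right)} = \frac{1}{\frac{1}{-269} \left(-264\right)} = \frac{1}{\left(- \frac{1}{269}\right) \left(-264\right)} = \frac{1}{\frac{264}{269}} = \frac{269}{264}$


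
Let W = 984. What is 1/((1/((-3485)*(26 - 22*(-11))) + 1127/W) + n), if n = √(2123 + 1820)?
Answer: -35967153244920/123782692318908119 + 31403471054400*√3943/123782692318908119 ≈ 0.015640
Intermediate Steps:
n = √3943 ≈ 62.793
1/((1/((-3485)*(26 - 22*(-11))) + 1127/W) + n) = 1/((1/((-3485)*(26 - 22*(-11))) + 1127/984) + √3943) = 1/((-1/(3485*(26 + 242)) + 1127*(1/984)) + √3943) = 1/((-1/3485/268 + 1127/984) + √3943) = 1/((-1/3485*1/268 + 1127/984) + √3943) = 1/((-1/933980 + 1127/984) + √3943) = 1/(6418259/5603880 + √3943)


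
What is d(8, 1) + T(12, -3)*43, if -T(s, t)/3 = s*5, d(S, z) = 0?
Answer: -7740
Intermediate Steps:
T(s, t) = -15*s (T(s, t) = -3*s*5 = -15*s)
d(8, 1) + T(12, -3)*43 = 0 - 15*12*43 = 0 - 180*43 = 0 - 7740 = -7740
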